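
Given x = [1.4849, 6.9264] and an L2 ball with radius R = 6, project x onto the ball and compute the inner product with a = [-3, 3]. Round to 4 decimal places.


Step 1: Compute ||x|| (intermediates to 6 decimals).
||x|| = sqrt(1.4849^2 + 6.9264^2) = 7.08378
Step 2: Project.
Since ||x|| > R, scale = R/||x|| = 6/7.08378 = 0.847005, proj(x) = scale * x
proj(x) = [1.257718, 5.866695]
Step 3: Dot product.
a^T * proj(x) = -3*1.257718 + 3*5.866695 = 13.8269


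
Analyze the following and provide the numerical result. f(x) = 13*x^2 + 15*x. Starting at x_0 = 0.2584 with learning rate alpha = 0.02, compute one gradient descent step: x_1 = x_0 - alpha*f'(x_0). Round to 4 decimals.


We compute the gradient at x_0 and apply the update.
f'(x) = 26*x + 15
f'(0.2584) = 26*0.2584 + 15 = 21.7184
x_1 = 0.2584 - 0.02*21.7184 = -0.176


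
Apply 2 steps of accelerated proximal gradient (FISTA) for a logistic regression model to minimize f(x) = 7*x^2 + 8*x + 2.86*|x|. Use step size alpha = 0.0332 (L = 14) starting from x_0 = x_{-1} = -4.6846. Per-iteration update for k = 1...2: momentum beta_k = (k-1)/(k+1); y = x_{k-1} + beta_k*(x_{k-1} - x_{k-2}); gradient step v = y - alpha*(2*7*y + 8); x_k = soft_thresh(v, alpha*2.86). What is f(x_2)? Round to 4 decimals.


FISTA on f(x) = 7*x^2 + 8*x + 2.86*|x|
L = 14, alpha = 0.0332
Iteration 1: beta = 0.0, y = -4.6846 + 0.0*(-4.6846 + 4.6846) = -4.6846
  grad(y) = -57.5844, v = y - alpha*grad = -2.7728
  prox(v) = soft_thresh(-2.7728, 0.095) = -2.6778
Iteration 2: beta = 0.3333, y = -2.6778 + 0.3333*(-2.6778 + 4.6846) = -2.0089
  grad(y) = -20.125, v = y - alpha*grad = -1.3408
  prox(v) = soft_thresh(-1.3408, 0.095) = -1.2458
f(x_2) = 7*(-1.2458)^2 + 8*(-1.2458) + 2.86*|-1.2458| = 4.461


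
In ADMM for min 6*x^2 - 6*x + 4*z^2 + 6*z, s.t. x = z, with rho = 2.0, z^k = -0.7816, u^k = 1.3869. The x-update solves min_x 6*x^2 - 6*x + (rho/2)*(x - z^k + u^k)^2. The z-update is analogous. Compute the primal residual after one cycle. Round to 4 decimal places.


ADMM iteration with rho = 2.0, z^k = -0.7816, u^k = 1.3869
Step 1: x-update.
Minimize 6*x^2 - 6*x + (2.0/2)*(x + 0.7816 + 1.3869)^2
FOC: (2*6 + 2.0)*x = 6 + 2.0*(-0.7816 - 1.3869)
x^{k+1} = 0.1188
Step 2: z-update.
Minimize 4*z^2 + 6*z + (2.0/2)*(0.1188 - z + 1.3869)^2
FOC: (2*4 + 2.0)*z = -6 + 2.0*(0.1188 + 1.3869)
z^{k+1} = -0.2989
Step 3: u-update.
u^{k+1} = 1.3869 + 0.1188 + 0.2989 = 1.8045
Step 4: Primal residual = |0.1188 + 0.2989| = 0.4176


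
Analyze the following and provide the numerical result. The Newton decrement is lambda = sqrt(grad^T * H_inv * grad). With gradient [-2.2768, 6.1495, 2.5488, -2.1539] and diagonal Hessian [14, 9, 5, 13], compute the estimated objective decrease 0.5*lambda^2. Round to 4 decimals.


Step 1: H is diagonal, so H^(-1) * g = [-0.1626, 0.6833, 0.5098, -0.1657].
Step 2: g^T H^(-1) g = sum_i g_i^2 / H_ii
  = (-2.2768)^2/14 + (6.1495)^2/9 + (2.5488)^2/5 + (-2.1539)^2/13
  = 0.3703 + 4.2018 + 1.2993 + 0.3569 = 6.2282
Step 3: Objective decrease = 0.5 * g^T H^(-1) g = 3.1141


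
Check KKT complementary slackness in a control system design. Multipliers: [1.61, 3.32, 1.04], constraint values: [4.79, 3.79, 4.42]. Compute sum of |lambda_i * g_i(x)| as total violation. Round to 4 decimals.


KKT complementary slackness check:
lambda_1 * g_1 = 1.61 * 4.79 = 7.7119
lambda_2 * g_2 = 3.32 * 3.79 = 12.5828
lambda_3 * g_3 = 1.04 * 4.42 = 4.5968
Total violation = 7.7119 + 12.5828 + 4.5968 = 24.8915


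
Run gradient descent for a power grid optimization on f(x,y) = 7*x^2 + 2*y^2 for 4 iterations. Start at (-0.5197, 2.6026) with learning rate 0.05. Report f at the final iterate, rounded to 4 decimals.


Gradient descent on f(x,y) = 7*x^2 + 2*y^2.
Starting point: (-0.5197, 2.6026), alpha = 0.05
Step 1: grad_x = 2*7*-0.5197 = -7.2758, grad_y = 2*2*2.6026 = 10.4104
  x_1 = -0.5197 - 0.05*-7.2758 = -0.1559
  y_1 = 2.6026 - 0.05*10.4104 = 2.0821
Step 2: grad_x = 2*7*-0.1559 = -2.1827, grad_y = 2*2*2.0821 = 8.3283
  x_2 = -0.1559 - 0.05*-2.1827 = -0.0468
  y_2 = 2.0821 - 0.05*8.3283 = 1.6657
Step 3: grad_x = 2*7*-0.0468 = -0.6548, grad_y = 2*2*1.6657 = 6.6627
  x_3 = -0.0468 - 0.05*-0.6548 = -0.014
  y_3 = 1.6657 - 0.05*6.6627 = 1.3325
Step 4: grad_x = 2*7*-0.014 = -0.1964, grad_y = 2*2*1.3325 = 5.3301
  x_4 = -0.014 - 0.05*-0.1964 = -0.0042
  y_4 = 1.3325 - 0.05*5.3301 = 1.066
f(-0.0042, 1.066) = 7*(-0.0042)^2 + 2*1.066^2 = 2.2729


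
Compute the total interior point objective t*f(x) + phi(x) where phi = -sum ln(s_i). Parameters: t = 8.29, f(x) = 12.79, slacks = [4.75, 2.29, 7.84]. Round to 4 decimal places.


Step 1: Compute log-barrier.
ln values: [1.5581, 0.8286, 2.0592]
phi = -(1.5581 + 0.8286 + 2.0592) = -4.4459
Step 2: Compute augmented objective.
t*f(x) = 8.29*12.79 = 106.0291
Total = 106.0291 - 4.4459 = 101.5832


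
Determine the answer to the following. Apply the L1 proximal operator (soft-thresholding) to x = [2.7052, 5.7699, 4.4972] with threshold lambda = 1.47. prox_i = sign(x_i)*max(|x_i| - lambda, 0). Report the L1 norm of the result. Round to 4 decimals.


Soft-thresholding with lambda = 1.47:
prox(2.7052) = sign(2.7052)*max(|2.7052| - 1.47, 0) = 1.2352
prox(5.7699) = sign(5.7699)*max(|5.7699| - 1.47, 0) = 4.2999
prox(4.4972) = sign(4.4972)*max(|4.4972| - 1.47, 0) = 3.0272
prox(x) = [1.2352, 4.2999, 3.0272]
||prox(x)||_1 = 1.2352 + 4.2999 + 3.0272 = 8.5623


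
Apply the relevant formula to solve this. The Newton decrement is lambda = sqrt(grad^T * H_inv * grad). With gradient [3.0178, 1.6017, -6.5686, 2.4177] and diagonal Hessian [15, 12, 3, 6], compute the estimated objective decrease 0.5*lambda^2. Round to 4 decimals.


Step 1: H is diagonal, so H^(-1) * g = [0.2012, 0.1335, -2.1895, 0.403].
Step 2: g^T H^(-1) g = sum_i g_i^2 / H_ii
  = (3.0178)^2/15 + (1.6017)^2/12 + (-6.5686)^2/3 + (2.4177)^2/6
  = 0.6071 + 0.2138 + 14.3822 + 0.9742 = 16.1773
Step 3: Objective decrease = 0.5 * g^T H^(-1) g = 8.0887


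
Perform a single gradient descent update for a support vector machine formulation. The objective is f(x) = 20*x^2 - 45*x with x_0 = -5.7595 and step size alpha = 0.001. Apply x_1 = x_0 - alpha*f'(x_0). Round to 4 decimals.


We compute the gradient at x_0 and apply the update.
f'(x) = 40*x - 45
f'(-5.7595) = 40*-5.7595 - 45 = -275.38
x_1 = -5.7595 - 0.001*-275.38 = -5.4841


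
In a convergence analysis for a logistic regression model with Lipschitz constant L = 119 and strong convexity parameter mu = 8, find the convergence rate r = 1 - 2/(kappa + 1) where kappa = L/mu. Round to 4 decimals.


Step 1: Compute the condition number.
kappa = L/mu = 119/8 = 14.875
Step 2: Compute the convergence rate.
r = 1 - 2/(kappa + 1) = 1 - 2*mu/(L + mu) = (L - mu)/(L + mu) = 111/127 = 0.874


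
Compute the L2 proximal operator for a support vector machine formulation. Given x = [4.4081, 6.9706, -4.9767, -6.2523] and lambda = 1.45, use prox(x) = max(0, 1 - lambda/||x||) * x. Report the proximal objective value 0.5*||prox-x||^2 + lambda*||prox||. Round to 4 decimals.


Step 1: Compute ||x||.
||x|| = 11.4839
Step 2: Compute scaling factor.
scale = max(0, 1 - 1.45/11.4839) = 0.8737
Step 3: prox(x) = [3.8515, 6.0905, -4.3483, -5.4629]
||prox(x)|| = 10.0339
Step 4: Proximal objective.
0.5*||prox-x||^2 = 1.0513
lambda*||prox|| = 14.5492
Total = 15.6004


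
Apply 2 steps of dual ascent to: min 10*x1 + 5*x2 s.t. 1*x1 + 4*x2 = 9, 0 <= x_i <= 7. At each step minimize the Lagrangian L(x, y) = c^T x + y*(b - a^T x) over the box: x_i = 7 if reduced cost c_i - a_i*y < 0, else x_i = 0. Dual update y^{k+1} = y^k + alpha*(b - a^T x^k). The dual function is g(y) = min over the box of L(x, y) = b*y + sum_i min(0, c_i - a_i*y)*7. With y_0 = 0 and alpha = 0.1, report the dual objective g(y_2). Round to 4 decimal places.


Dual ascent for LP: min 10*x1 + 5*x2, 1*x1 + 4*x2 = 9, 0 <= x_i <= 7
Step 1: y^k = 0.0, reduced costs: (10.0, 5.0)
  x^k = (0.0, 0.0), subgradient = b - a^T x = 9.0
  y^{k+1} = 0.0 + 0.1*9.0 = 0.9
Step 2: y^k = 0.9, reduced costs: (9.1, 1.4)
  x^k = (0.0, 0.0), subgradient = b - a^T x = 9.0
  y^{k+1} = 0.9 + 0.1*9.0 = 1.8
Dual objective at y_2 = 1.8: reduced costs (8.2, -2.2), box minimizer x = (0.0, 7.0)
g(y_2) = b*y + (c1 - a1*y)*x1 + (c2 - a2*y)*x2 = 9*1.8 + 8.2*0.0 + (-2.2)*7.0 = 16.2 + 0.0 - 15.4 = 0.8


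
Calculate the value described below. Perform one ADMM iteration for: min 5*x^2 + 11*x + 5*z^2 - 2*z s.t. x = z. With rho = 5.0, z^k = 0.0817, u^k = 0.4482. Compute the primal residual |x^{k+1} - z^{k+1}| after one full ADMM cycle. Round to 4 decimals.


ADMM iteration with rho = 5.0, z^k = 0.0817, u^k = 0.4482
Step 1: x-update.
Minimize 5*x^2 + 11*x + (5.0/2)*(x - 0.0817 + 0.4482)^2
FOC: (2*5 + 5.0)*x = -11 + 5.0*(0.0817 - 0.4482)
x^{k+1} = -0.8555
Step 2: z-update.
Minimize 5*z^2 - 2*z + (5.0/2)*(-0.8555 - z + 0.4482)^2
FOC: (2*5 + 5.0)*z = 2 + 5.0*(-0.8555 + 0.4482)
z^{k+1} = -0.0024
Step 3: u-update.
u^{k+1} = 0.4482 - 0.8555 + 0.0024 = -0.4049
Step 4: Primal residual = |-0.8555 + 0.0024| = 0.8531


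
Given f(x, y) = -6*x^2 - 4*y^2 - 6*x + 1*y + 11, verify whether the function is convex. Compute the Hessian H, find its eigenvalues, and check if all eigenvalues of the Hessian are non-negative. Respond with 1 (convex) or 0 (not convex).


The Hessian of f(x,y) = -6*x^2 - 4*y^2 - 6*x + 1*y + 11 is:
H = [[-12, 0], [0, -8]]
Trace = -12 - 8 = -20
Determinant = -12*-8 - (0)^2 = 96
Discriminant = (-20)^2 - 4*96 = 16.0
Eigenvalues: lambda_1 = -12.0, lambda_2 = -8.0
The function is not convex.

0


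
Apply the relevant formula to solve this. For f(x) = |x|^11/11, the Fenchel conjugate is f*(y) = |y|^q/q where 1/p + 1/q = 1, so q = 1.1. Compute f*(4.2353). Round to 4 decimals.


The conjugate exponent q satisfies 1/p + 1/q = 1.
p = 11, so q = 11/(11 - 1) = 1.1
|y|^q = 4.2353^1.1 = 4.893
f*(4.2353) = 4.893 / 1.1 = 4.4482


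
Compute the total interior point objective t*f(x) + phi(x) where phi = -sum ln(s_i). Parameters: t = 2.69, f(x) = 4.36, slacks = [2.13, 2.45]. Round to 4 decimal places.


Step 1: Compute log-barrier.
ln values: [0.7561, 0.8961]
phi = -(0.7561 + 0.8961) = -1.6522
Step 2: Compute augmented objective.
t*f(x) = 2.69*4.36 = 11.7284
Total = 11.7284 - 1.6522 = 10.0762


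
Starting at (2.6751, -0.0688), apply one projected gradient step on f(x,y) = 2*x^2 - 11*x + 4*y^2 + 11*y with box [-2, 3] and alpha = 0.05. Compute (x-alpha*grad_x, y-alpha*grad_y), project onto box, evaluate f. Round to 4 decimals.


Step 1: Compute gradient at (2.6751, -0.0688).
grad_x = 2*2*2.6751 - 11 = -0.2996
grad_y = 2*4*-0.0688 + 11 = 10.4496
Step 2: Gradient step.
x_raw = 2.6751 - 0.05*-0.2996 = 2.6901
y_raw = -0.0688 - 0.05*10.4496 = -0.5913
Step 3: Project onto [-2, 3].
x_proj = clip(2.6901) = 2.6901
y_proj = clip(-0.5913) = -0.5913
Step 4: Evaluate f.
f(2.6901, -0.5913) = -20.2235


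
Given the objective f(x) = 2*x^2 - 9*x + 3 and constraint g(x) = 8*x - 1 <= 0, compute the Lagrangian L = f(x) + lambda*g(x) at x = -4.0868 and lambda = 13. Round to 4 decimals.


Step 1: Evaluate f(x).
f(-4.0868) = 2*(-4.0868)^2 - 9*(-4.0868) + 3 = 73.1851
Step 2: Evaluate g(x).
g(-4.0868) = 8*-4.0868 - 1 = -33.6944
Step 3: Compute Lagrangian.
L = 73.1851 + 13*-33.6944 = -364.8421


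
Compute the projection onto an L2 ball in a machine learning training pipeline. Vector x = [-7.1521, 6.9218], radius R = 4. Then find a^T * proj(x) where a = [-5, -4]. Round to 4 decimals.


Step 1: Compute ||x|| (intermediates to 6 decimals).
||x|| = sqrt((-7.1521)^2 + 6.9218^2) = 9.953082
Step 2: Project.
Since ||x|| > R, scale = R/||x|| = 4/9.953082 = 0.401886, proj(x) = scale * x
proj(x) = [-2.874329, 2.781775]
Step 3: Dot product.
a^T * proj(x) = -5*(-2.874329) - 4*2.781775 = 3.2445


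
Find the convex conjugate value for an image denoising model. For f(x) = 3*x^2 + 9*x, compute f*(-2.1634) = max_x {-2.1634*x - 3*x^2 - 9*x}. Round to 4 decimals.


f*(y) = sup_x {y*x - a*x^2 - b*x} = sup_x {(y-b)*x - a*x^2}
FOC: (y - b) - 2a*x = 0 => x* = (y - b)/(2a)
x* = (-2.1634 - 9)/(2*3) = -1.8606
f*(-2.1634) = (y-b)^2/(4a) = (-2.1634 - 9)^2/(4*3)
= 124.6215/12 = 10.3851


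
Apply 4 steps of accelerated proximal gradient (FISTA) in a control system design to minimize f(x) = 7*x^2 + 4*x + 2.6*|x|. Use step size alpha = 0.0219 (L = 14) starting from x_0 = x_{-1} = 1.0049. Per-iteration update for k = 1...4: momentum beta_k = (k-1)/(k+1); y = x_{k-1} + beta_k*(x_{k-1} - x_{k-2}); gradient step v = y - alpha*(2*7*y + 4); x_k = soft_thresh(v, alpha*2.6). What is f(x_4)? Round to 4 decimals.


FISTA on f(x) = 7*x^2 + 4*x + 2.6*|x|
L = 14, alpha = 0.0219
Iteration 1: beta = 0.0, y = 1.0049 + 0.0*(1.0049 - 1.0049) = 1.0049
  grad(y) = 18.0686, v = y - alpha*grad = 0.6092
  prox(v) = soft_thresh(0.6092, 0.0569) = 0.5523
Iteration 2: beta = 0.3333, y = 0.5523 + 0.3333*(0.5523 - 1.0049) = 0.4014
  grad(y) = 9.6193, v = y - alpha*grad = 0.1907
  prox(v) = soft_thresh(0.1907, 0.0569) = 0.1338
Iteration 3: beta = 0.5, y = 0.1338 + 0.5*(0.1338 - 0.5523) = -0.0755
  grad(y) = 2.9435, v = y - alpha*grad = -0.1399
  prox(v) = soft_thresh(-0.1399, 0.0569) = -0.083
Iteration 4: beta = 0.6, y = -0.083 + 0.6*(-0.083 - 0.1338) = -0.213
  grad(y) = 1.0173, v = y - alpha*grad = -0.2353
  prox(v) = soft_thresh(-0.2353, 0.0569) = -0.1784
f(x_4) = 7*(-0.1784)^2 + 4*(-0.1784) + 2.6*|-0.1784| = -0.027


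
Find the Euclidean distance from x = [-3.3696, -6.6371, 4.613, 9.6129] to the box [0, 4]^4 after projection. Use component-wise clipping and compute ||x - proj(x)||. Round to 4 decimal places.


Project each component onto [0, 4].
clip(-3.3696) = 0.0, clip(-6.6371) = 0.0, clip(4.613) = 4.0, clip(9.6129) = 4.0
Projection = [0.0, 0.0, 4.0, 4.0]
Squared diffs: [11.3542, 44.0511, 0.3758, 31.5046]
Distance = sqrt(87.2857) = 9.3427


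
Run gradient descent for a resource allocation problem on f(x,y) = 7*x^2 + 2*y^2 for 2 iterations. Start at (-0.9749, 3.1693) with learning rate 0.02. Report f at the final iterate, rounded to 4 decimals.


Gradient descent on f(x,y) = 7*x^2 + 2*y^2.
Starting point: (-0.9749, 3.1693), alpha = 0.02
Step 1: grad_x = 2*7*-0.9749 = -13.6486, grad_y = 2*2*3.1693 = 12.6772
  x_1 = -0.9749 - 0.02*-13.6486 = -0.7019
  y_1 = 3.1693 - 0.02*12.6772 = 2.9158
Step 2: grad_x = 2*7*-0.7019 = -9.827, grad_y = 2*2*2.9158 = 11.663
  x_2 = -0.7019 - 0.02*-9.827 = -0.5054
  y_2 = 2.9158 - 0.02*11.663 = 2.6825
f(-0.5054, 2.6825) = 7*(-0.5054)^2 + 2*2.6825^2 = 16.1795


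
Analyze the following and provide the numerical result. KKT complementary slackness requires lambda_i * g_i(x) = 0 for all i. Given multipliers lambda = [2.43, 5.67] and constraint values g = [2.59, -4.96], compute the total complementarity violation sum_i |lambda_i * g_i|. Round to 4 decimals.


KKT complementary slackness check:
lambda_1 * g_1 = 2.43 * 2.59 = 6.2937
lambda_2 * g_2 = 5.67 * -4.96 = -28.1232
Total violation = 6.2937 + 28.1232 = 34.4169


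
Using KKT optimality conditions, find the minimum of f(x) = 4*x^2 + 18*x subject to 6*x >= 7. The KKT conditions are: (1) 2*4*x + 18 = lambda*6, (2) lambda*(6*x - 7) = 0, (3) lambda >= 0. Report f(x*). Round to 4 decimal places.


Step 1: Try lambda = 0 (constraint inactive).
x_unc = -18/(2*4) = -2.25
Check: 6*-2.25 = -13.5 < 7 -- violated!
Step 2: Constraint must be active: 6*x = 7
x* = 7/6 = 1.1667 (rounded; the exact value 7/6 is used below)
lambda = (2*4*(7/6) + 18)/6 = 4.5556
Step 3: Compute optimal value.
f(x*) = 4*(7/6)^2 + 18*(7/6) = 26.4444


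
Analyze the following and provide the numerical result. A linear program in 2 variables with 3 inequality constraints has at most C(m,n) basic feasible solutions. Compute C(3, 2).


Each vertex corresponds to some choice of n active constraints out of m, so the number of vertices is at most C(m, n) = m! / (n!(m-n)!).
m = 3, n = 2
Numerator: 3 * 2
Denominator: 2! = 2
C(3, 2) = 3


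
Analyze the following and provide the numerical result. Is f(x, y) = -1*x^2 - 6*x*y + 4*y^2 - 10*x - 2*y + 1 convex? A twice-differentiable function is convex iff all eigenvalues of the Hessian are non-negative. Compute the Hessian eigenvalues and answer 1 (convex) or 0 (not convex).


The Hessian of f(x,y) = -1*x^2 - 6*x*y + 4*y^2 - 10*x - 2*y + 1 is:
H = [[-2, -6], [-6, 8]]
Trace = -2 + 8 = 6
Determinant = -2*8 - (-6)^2 = -52
Discriminant = (6)^2 - 4*-52 = 244.0
Eigenvalues: lambda_1 = -4.8102, lambda_2 = 10.8102
The function is not convex.

0


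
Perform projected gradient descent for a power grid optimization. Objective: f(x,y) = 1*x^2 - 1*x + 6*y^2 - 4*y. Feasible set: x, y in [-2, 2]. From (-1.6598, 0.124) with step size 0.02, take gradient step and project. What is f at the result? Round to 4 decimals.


Step 1: Compute gradient at (-1.6598, 0.124).
grad_x = 2*1*-1.6598 - 1 = -4.3196
grad_y = 2*6*0.124 - 4 = -2.512
Step 2: Gradient step.
x_raw = -1.6598 - 0.02*-4.3196 = -1.5734
y_raw = 0.124 - 0.02*-2.512 = 0.1742
Step 3: Project onto [-2, 2].
x_proj = clip(-1.5734) = -1.5734
y_proj = clip(0.1742) = 0.1742
Step 4: Evaluate f.
f(-1.5734, 0.1742) = 3.5342


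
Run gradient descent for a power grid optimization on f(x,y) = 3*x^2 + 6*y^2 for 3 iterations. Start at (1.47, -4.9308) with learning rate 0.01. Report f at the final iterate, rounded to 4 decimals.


Gradient descent on f(x,y) = 3*x^2 + 6*y^2.
Starting point: (1.47, -4.9308), alpha = 0.01
Step 1: grad_x = 2*3*1.47 = 8.82, grad_y = 2*6*-4.9308 = -59.1696
  x_1 = 1.47 - 0.01*8.82 = 1.3818
  y_1 = -4.9308 - 0.01*-59.1696 = -4.3391
Step 2: grad_x = 2*3*1.3818 = 8.2908, grad_y = 2*6*-4.3391 = -52.0692
  x_2 = 1.3818 - 0.01*8.2908 = 1.2989
  y_2 = -4.3391 - 0.01*-52.0692 = -3.8184
Step 3: grad_x = 2*3*1.2989 = 7.7934, grad_y = 2*6*-3.8184 = -45.8209
  x_3 = 1.2989 - 0.01*7.7934 = 1.221
  y_3 = -3.8184 - 0.01*-45.8209 = -3.3602
f(1.221, -3.3602) = 3*1.221^2 + 6*(-3.3602)^2 = 72.218


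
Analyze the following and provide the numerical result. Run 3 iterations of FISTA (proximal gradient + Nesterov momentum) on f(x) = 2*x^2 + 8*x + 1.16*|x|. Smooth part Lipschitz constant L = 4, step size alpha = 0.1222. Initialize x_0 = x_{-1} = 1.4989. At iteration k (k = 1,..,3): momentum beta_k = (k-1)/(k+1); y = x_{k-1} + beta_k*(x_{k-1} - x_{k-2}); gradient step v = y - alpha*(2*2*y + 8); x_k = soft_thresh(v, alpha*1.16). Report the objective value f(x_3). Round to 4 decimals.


FISTA on f(x) = 2*x^2 + 8*x + 1.16*|x|
L = 4, alpha = 0.1222
Iteration 1: beta = 0.0, y = 1.4989 + 0.0*(1.4989 - 1.4989) = 1.4989
  grad(y) = 13.9956, v = y - alpha*grad = -0.2114
  prox(v) = soft_thresh(-0.2114, 0.1418) = -0.0696
Iteration 2: beta = 0.3333, y = -0.0696 + 0.3333*(-0.0696 - 1.4989) = -0.5924
  grad(y) = 5.6302, v = y - alpha*grad = -1.2805
  prox(v) = soft_thresh(-1.2805, 0.1418) = -1.1387
Iteration 3: beta = 0.5, y = -1.1387 + 0.5*(-1.1387 + 0.0696) = -1.6733
  grad(y) = 1.307, v = y - alpha*grad = -1.833
  prox(v) = soft_thresh(-1.833, 0.1418) = -1.6912
f(x_3) = 2*(-1.6912)^2 + 8*(-1.6912) + 1.16*|-1.6912| = -5.8475


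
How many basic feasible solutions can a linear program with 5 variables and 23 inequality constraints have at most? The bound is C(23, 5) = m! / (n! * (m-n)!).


Each vertex corresponds to some choice of n active constraints out of m, so the number of vertices is at most C(m, n) = m! / (n!(m-n)!).
m = 23, n = 5
Numerator: 23 * 22 * 21 * 20 * 19
Denominator: 5! = 120
C(23, 5) = 33649


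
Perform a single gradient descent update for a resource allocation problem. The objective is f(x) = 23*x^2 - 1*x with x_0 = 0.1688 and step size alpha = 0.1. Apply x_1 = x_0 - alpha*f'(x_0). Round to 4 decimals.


We compute the gradient at x_0 and apply the update.
f'(x) = 46*x - 1
f'(0.1688) = 46*0.1688 - 1 = 6.7648
x_1 = 0.1688 - 0.1*6.7648 = -0.5077


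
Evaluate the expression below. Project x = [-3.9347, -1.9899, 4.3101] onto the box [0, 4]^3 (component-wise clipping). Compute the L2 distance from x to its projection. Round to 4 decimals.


Project each component onto [0, 4].
clip(-3.9347) = 0.0, clip(-1.9899) = 0.0, clip(4.3101) = 4.0
Projection = [0.0, 0.0, 4.0]
Squared diffs: [15.4819, 3.9597, 0.0962]
Distance = sqrt(19.5378) = 4.4202


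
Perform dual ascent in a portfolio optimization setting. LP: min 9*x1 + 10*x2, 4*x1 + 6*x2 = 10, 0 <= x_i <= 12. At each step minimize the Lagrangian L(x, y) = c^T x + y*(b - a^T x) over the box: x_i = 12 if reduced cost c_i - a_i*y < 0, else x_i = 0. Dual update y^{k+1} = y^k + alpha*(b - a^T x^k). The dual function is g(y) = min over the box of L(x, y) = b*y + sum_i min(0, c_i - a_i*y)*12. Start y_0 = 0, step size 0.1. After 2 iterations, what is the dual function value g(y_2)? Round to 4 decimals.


Dual ascent for LP: min 9*x1 + 10*x2, 4*x1 + 6*x2 = 10, 0 <= x_i <= 12
Step 1: y^k = 0.0, reduced costs: (9.0, 10.0)
  x^k = (0.0, 0.0), subgradient = b - a^T x = 10.0
  y^{k+1} = 0.0 + 0.1*10.0 = 1.0
Step 2: y^k = 1.0, reduced costs: (5.0, 4.0)
  x^k = (0.0, 0.0), subgradient = b - a^T x = 10.0
  y^{k+1} = 1.0 + 0.1*10.0 = 2.0
Dual objective at y_2 = 2.0: reduced costs (1.0, -2.0), box minimizer x = (0.0, 12.0)
g(y_2) = b*y + (c1 - a1*y)*x1 + (c2 - a2*y)*x2 = 10*2.0 + 1.0*0.0 + (-2.0)*12.0 = 20.0 + 0.0 - 24.0 = -4.0


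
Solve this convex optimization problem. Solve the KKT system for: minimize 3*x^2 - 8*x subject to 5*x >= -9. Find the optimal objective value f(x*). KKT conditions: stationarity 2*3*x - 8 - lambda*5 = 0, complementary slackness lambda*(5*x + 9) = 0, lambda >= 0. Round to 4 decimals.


Step 1: Try lambda = 0 (constraint inactive).
Stationarity: 2*3*x - 8 = 0
x* = 8/(2*3) = 4/3 = 1.3333 (rounded; the exact value 4/3 is used below)
Check constraint: 5*1.3333 = 6.6665 >= -9 -- satisfied.
Step 2: Compute optimal value.
f(x*) = 3*(4/3)^2 - 8*(4/3) = -5.3333


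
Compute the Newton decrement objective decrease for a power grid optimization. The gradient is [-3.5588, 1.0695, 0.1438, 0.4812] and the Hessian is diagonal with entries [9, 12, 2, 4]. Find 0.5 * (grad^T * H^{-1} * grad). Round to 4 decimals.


Step 1: H is diagonal, so H^(-1) * g = [-0.3954, 0.0891, 0.0719, 0.1203].
Step 2: g^T H^(-1) g = sum_i g_i^2 / H_ii
  = (-3.5588)^2/9 + (1.0695)^2/12 + (0.1438)^2/2 + (0.4812)^2/4
  = 1.4072 + 0.0953 + 0.0103 + 0.0579 = 1.5708
Step 3: Objective decrease = 0.5 * g^T H^(-1) g = 0.7854


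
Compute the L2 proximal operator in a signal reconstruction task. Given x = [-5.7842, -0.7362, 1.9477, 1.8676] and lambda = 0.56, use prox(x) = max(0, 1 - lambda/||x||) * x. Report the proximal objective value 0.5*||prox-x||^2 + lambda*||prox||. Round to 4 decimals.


Step 1: Compute ||x||.
||x|| = 6.425
Step 2: Compute scaling factor.
scale = max(0, 1 - 0.56/6.425) = 0.9128
Step 3: prox(x) = [-5.2801, -0.672, 1.7779, 1.7048]
||prox(x)|| = 5.865
Step 4: Proximal objective.
0.5*||prox-x||^2 = 0.1568
lambda*||prox|| = 3.2844
Total = 3.4412


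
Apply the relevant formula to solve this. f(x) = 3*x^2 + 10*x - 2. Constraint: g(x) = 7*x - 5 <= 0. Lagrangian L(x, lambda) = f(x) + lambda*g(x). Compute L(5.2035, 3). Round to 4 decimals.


Step 1: Evaluate f(x).
f(5.2035) = 3*5.2035^2 + 10*5.2035 - 2 = 131.2642
Step 2: Evaluate g(x).
g(5.2035) = 7*5.2035 - 5 = 31.4245
Step 3: Compute Lagrangian.
L = 131.2642 + 3*31.4245 = 225.5377


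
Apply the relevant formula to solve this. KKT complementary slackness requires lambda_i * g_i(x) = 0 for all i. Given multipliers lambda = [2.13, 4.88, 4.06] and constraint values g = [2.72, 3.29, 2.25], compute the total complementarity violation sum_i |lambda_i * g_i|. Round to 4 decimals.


KKT complementary slackness check:
lambda_1 * g_1 = 2.13 * 2.72 = 5.7936
lambda_2 * g_2 = 4.88 * 3.29 = 16.0552
lambda_3 * g_3 = 4.06 * 2.25 = 9.135
Total violation = 5.7936 + 16.0552 + 9.135 = 30.9838


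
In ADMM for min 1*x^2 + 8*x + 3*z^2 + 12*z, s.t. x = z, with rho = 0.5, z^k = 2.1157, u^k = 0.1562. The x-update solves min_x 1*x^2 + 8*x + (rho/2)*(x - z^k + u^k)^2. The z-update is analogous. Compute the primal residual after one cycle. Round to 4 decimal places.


ADMM iteration with rho = 0.5, z^k = 2.1157, u^k = 0.1562
Step 1: x-update.
Minimize 1*x^2 + 8*x + (0.5/2)*(x - 2.1157 + 0.1562)^2
FOC: (2*1 + 0.5)*x = -8 + 0.5*(2.1157 - 0.1562)
x^{k+1} = -2.8081
Step 2: z-update.
Minimize 3*z^2 + 12*z + (0.5/2)*(-2.8081 - z + 0.1562)^2
FOC: (2*3 + 0.5)*z = -12 + 0.5*(-2.8081 + 0.1562)
z^{k+1} = -2.0501
Step 3: u-update.
u^{k+1} = 0.1562 - 2.8081 + 2.0501 = -0.6018
Step 4: Primal residual = |-2.8081 + 2.0501| = 0.758


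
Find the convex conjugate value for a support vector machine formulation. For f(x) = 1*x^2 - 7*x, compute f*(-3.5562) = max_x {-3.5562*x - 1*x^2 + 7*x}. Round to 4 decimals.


f*(y) = sup_x {y*x - a*x^2 - b*x} = sup_x {(y-b)*x - a*x^2}
FOC: (y - b) - 2a*x = 0 => x* = (y - b)/(2a)
x* = (-3.5562 + 7)/(2*1) = 1.7219
f*(-3.5562) = (y-b)^2/(4a) = (-3.5562 + 7)^2/(4*1)
= 11.8598/4 = 2.9649


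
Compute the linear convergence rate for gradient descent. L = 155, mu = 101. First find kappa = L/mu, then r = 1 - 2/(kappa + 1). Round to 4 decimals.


Step 1: Compute the condition number.
kappa = L/mu = 155/101 = 1.5347
Step 2: Compute the convergence rate.
r = 1 - 2/(kappa + 1) = 1 - 2*mu/(L + mu) = (L - mu)/(L + mu) = 54/256 = 0.2109


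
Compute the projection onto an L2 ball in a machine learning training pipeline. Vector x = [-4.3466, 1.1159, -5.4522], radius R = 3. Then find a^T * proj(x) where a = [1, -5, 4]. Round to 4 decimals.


Step 1: Compute ||x|| (intermediates to 6 decimals).
||x|| = sqrt((-4.3466)^2 + 1.1159^2 + (-5.4522)^2) = 7.061491
Step 2: Project.
Since ||x|| > R, scale = R/||x|| = 3/7.061491 = 0.424839, proj(x) = scale * x
proj(x) = [-1.846605, 0.474078, -2.316307]
Step 3: Dot product.
a^T * proj(x) = 1*(-1.846605) - 5*0.474078 + 4*(-2.316307) = -13.4822


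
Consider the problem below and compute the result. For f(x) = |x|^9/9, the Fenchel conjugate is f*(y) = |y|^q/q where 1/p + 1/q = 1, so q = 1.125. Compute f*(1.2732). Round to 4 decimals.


The conjugate exponent q satisfies 1/p + 1/q = 1.
p = 9, so q = 9/(9 - 1) = 1.125
|y|^q = 1.2732^1.125 = 1.3122
f*(1.2732) = 1.3122 / 1.125 = 1.1664


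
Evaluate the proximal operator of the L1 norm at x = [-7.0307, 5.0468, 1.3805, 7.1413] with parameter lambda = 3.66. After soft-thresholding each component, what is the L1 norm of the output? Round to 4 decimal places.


Soft-thresholding with lambda = 3.66:
prox(-7.0307) = sign(-7.0307)*max(|-7.0307| - 3.66, 0) = -3.3707
prox(5.0468) = sign(5.0468)*max(|5.0468| - 3.66, 0) = 1.3868
prox(1.3805) = sign(1.3805)*max(|1.3805| - 3.66, 0) = 0.0
prox(7.1413) = sign(7.1413)*max(|7.1413| - 3.66, 0) = 3.4813
prox(x) = [-3.3707, 1.3868, 0.0, 3.4813]
||prox(x)||_1 = 3.3707 + 1.3868 + 0.0 + 3.4813 = 8.2388


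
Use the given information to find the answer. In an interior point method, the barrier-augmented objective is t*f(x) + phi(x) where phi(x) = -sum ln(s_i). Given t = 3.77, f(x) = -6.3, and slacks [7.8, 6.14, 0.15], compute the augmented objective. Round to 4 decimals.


Step 1: Compute log-barrier.
ln values: [2.0541, 1.8148, -1.8971]
phi = -(2.0541 + 1.8148 - 1.8971) = -1.9718
Step 2: Compute augmented objective.
t*f(x) = 3.77*-6.3 = -23.751
Total = -23.751 - 1.9718 = -25.7228


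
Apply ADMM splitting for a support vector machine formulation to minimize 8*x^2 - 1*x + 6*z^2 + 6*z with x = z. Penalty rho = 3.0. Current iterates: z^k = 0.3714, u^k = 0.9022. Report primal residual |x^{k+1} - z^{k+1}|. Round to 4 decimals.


ADMM iteration with rho = 3.0, z^k = 0.3714, u^k = 0.9022
Step 1: x-update.
Minimize 8*x^2 - 1*x + (3.0/2)*(x - 0.3714 + 0.9022)^2
FOC: (2*8 + 3.0)*x = 1 + 3.0*(0.3714 - 0.9022)
x^{k+1} = -0.0312
Step 2: z-update.
Minimize 6*z^2 + 6*z + (3.0/2)*(-0.0312 - z + 0.9022)^2
FOC: (2*6 + 3.0)*z = -6 + 3.0*(-0.0312 + 0.9022)
z^{k+1} = -0.2258
Step 3: u-update.
u^{k+1} = 0.9022 - 0.0312 + 0.2258 = 1.0968
Step 4: Primal residual = |-0.0312 + 0.2258| = 0.1946


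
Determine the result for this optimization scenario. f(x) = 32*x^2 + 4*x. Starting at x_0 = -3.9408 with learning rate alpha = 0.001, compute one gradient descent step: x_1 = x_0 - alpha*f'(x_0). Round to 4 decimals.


We compute the gradient at x_0 and apply the update.
f'(x) = 64*x + 4
f'(-3.9408) = 64*-3.9408 + 4 = -248.2112
x_1 = -3.9408 - 0.001*-248.2112 = -3.6926


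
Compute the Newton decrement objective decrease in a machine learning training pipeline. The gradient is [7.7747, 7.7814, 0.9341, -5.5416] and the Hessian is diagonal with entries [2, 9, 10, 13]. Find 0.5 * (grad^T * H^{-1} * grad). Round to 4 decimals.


Step 1: H is diagonal, so H^(-1) * g = [3.8874, 0.8646, 0.0934, -0.4263].
Step 2: g^T H^(-1) g = sum_i g_i^2 / H_ii
  = (7.7747)^2/2 + (7.7814)^2/9 + (0.9341)^2/10 + (-5.5416)^2/13
  = 30.223 + 6.7278 + 0.0873 + 2.3623 = 39.4003
Step 3: Objective decrease = 0.5 * g^T H^(-1) g = 19.7001


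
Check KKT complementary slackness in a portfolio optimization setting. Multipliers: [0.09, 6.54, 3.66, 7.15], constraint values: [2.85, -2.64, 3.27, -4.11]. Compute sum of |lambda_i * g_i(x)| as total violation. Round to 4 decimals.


KKT complementary slackness check:
lambda_1 * g_1 = 0.09 * 2.85 = 0.2565
lambda_2 * g_2 = 6.54 * -2.64 = -17.2656
lambda_3 * g_3 = 3.66 * 3.27 = 11.9682
lambda_4 * g_4 = 7.15 * -4.11 = -29.3865
Total violation = 0.2565 + 17.2656 + 11.9682 + 29.3865 = 58.8768


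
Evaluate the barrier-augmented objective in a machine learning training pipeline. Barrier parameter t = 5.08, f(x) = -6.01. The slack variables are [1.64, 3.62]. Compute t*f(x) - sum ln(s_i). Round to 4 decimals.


Step 1: Compute log-barrier.
ln values: [0.4947, 1.2865]
phi = -(0.4947 + 1.2865) = -1.7812
Step 2: Compute augmented objective.
t*f(x) = 5.08*-6.01 = -30.5308
Total = -30.5308 - 1.7812 = -32.312


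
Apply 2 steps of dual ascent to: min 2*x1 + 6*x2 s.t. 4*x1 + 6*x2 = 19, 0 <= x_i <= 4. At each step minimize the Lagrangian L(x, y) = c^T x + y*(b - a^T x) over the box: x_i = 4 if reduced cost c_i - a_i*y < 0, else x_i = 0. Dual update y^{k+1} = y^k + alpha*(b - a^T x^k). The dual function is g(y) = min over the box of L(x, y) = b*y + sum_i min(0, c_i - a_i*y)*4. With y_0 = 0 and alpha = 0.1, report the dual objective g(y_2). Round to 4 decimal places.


Dual ascent for LP: min 2*x1 + 6*x2, 4*x1 + 6*x2 = 19, 0 <= x_i <= 4
Step 1: y^k = 0.0, reduced costs: (2.0, 6.0)
  x^k = (0.0, 0.0), subgradient = b - a^T x = 19.0
  y^{k+1} = 0.0 + 0.1*19.0 = 1.9
Step 2: y^k = 1.9, reduced costs: (-5.6, -5.4)
  x^k = (4.0, 4.0), subgradient = b - a^T x = -21.0
  y^{k+1} = 1.9 + 0.1*-21.0 = -0.2
Dual objective at y_2 = -0.2: reduced costs (2.8, 7.2), box minimizer x = (0.0, 0.0)
g(y_2) = b*y + (c1 - a1*y)*x1 + (c2 - a2*y)*x2 = 19*(-0.2) + 2.8*0.0 + 7.2*0.0 = -3.8 + 0.0 + 0.0 = -3.8


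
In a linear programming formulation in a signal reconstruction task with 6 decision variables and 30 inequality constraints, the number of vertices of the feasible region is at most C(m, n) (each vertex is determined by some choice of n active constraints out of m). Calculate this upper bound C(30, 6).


Each vertex corresponds to some choice of n active constraints out of m, so the number of vertices is at most C(m, n) = m! / (n!(m-n)!).
m = 30, n = 6
Numerator: 30 * 29 * 28 * 27 * 26 * 25
Denominator: 6! = 720
C(30, 6) = 593775


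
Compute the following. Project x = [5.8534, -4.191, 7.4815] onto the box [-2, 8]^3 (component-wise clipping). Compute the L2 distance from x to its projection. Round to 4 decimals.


Project each component onto [-2, 8].
clip(5.8534) = 5.8534, clip(-4.191) = -2.0, clip(7.4815) = 7.4815
Projection = [5.8534, -2.0, 7.4815]
Squared diffs: [0.0, 4.8005, 0.0]
Distance = sqrt(4.8005) = 2.191


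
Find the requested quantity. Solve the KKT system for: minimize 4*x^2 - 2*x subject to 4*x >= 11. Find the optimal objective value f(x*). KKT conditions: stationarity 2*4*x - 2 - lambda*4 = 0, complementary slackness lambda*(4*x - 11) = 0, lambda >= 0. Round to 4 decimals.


Step 1: Try lambda = 0 (constraint inactive).
x_unc = 2/(2*4) = 0.25
Check: 4*0.25 = 1.0 < 11 -- violated!
Step 2: Constraint must be active: 4*x = 11
x* = 11/4 = 2.75
lambda = (2*4*2.75 - 2)/4 = 5.0
Step 3: Compute optimal value.
f(x*) = 4*2.75^2 - 2*2.75 = 24.75


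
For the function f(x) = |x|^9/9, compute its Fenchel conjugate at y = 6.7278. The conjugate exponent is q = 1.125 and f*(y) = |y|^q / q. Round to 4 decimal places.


The conjugate exponent q satisfies 1/p + 1/q = 1.
p = 9, so q = 9/(9 - 1) = 1.125
|y|^q = 6.7278^1.125 = 8.538
f*(6.7278) = 8.538 / 1.125 = 7.5894


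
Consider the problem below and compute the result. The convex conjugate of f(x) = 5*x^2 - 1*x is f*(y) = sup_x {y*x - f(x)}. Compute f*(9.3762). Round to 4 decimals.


f*(y) = sup_x {y*x - a*x^2 - b*x} = sup_x {(y-b)*x - a*x^2}
FOC: (y - b) - 2a*x = 0 => x* = (y - b)/(2a)
x* = (9.3762 + 1)/(2*5) = 1.0376
f*(9.3762) = (y-b)^2/(4a) = (9.3762 + 1)^2/(4*5)
= 107.6655/20 = 5.3833


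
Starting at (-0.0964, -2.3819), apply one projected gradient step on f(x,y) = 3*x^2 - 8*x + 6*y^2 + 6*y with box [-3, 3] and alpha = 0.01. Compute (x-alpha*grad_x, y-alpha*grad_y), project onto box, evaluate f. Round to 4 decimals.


Step 1: Compute gradient at (-0.0964, -2.3819).
grad_x = 2*3*-0.0964 - 8 = -8.5784
grad_y = 2*6*-2.3819 + 6 = -22.5828
Step 2: Gradient step.
x_raw = -0.0964 - 0.01*-8.5784 = -0.0106
y_raw = -2.3819 - 0.01*-22.5828 = -2.1561
Step 3: Project onto [-3, 3].
x_proj = clip(-0.0106) = -0.0106
y_proj = clip(-2.1561) = -2.1561
Step 4: Evaluate f.
f(-0.0106, -2.1561) = 15.0407


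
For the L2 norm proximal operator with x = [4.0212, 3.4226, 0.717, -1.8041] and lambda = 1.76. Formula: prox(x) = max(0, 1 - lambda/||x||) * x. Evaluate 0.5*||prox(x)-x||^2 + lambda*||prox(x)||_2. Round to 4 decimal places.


Step 1: Compute ||x||.
||x|| = 5.6261
Step 2: Compute scaling factor.
scale = max(0, 1 - 1.76/5.6261) = 0.6872
Step 3: prox(x) = [2.7633, 2.3519, 0.4927, -1.2397]
||prox(x)|| = 3.8661
Step 4: Proximal objective.
0.5*||prox-x||^2 = 1.5488
lambda*||prox|| = 6.8043
Total = 8.3532


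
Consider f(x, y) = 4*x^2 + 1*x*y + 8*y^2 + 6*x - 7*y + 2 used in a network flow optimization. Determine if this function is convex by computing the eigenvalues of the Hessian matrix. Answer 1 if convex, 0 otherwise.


The Hessian of f(x,y) = 4*x^2 + 1*x*y + 8*y^2 + 6*x - 7*y + 2 is:
H = [[8, 1], [1, 16]]
Trace = 8 + 16 = 24
Determinant = 8*16 - (1)^2 = 127
Discriminant = (24)^2 - 4*127 = 68.0
Eigenvalues: lambda_1 = 7.8769, lambda_2 = 16.1231
The function is convex.

1


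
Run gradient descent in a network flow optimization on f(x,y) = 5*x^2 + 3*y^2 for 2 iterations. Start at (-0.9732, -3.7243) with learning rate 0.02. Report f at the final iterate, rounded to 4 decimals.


Gradient descent on f(x,y) = 5*x^2 + 3*y^2.
Starting point: (-0.9732, -3.7243), alpha = 0.02
Step 1: grad_x = 2*5*-0.9732 = -9.732, grad_y = 2*3*-3.7243 = -22.3458
  x_1 = -0.9732 - 0.02*-9.732 = -0.7786
  y_1 = -3.7243 - 0.02*-22.3458 = -3.2774
Step 2: grad_x = 2*5*-0.7786 = -7.7856, grad_y = 2*3*-3.2774 = -19.6643
  x_2 = -0.7786 - 0.02*-7.7856 = -0.6228
  y_2 = -3.2774 - 0.02*-19.6643 = -2.8841
f(-0.6228, -2.8841) = 5*(-0.6228)^2 + 3*(-2.8841)^2 = 26.8938


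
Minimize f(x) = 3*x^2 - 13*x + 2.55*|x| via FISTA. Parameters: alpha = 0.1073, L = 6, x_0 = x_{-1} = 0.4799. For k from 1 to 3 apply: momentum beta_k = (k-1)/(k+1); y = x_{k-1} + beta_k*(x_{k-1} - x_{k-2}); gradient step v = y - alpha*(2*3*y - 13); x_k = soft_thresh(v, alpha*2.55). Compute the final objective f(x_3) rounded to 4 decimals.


FISTA on f(x) = 3*x^2 - 13*x + 2.55*|x|
L = 6, alpha = 0.1073
Iteration 1: beta = 0.0, y = 0.4799 + 0.0*(0.4799 - 0.4799) = 0.4799
  grad(y) = -10.1206, v = y - alpha*grad = 1.5658
  prox(v) = soft_thresh(1.5658, 0.2736) = 1.2922
Iteration 2: beta = 0.3333, y = 1.2922 + 0.3333*(1.2922 - 0.4799) = 1.563
  grad(y) = -3.622, v = y - alpha*grad = 1.9516
  prox(v) = soft_thresh(1.9516, 0.2736) = 1.678
Iteration 3: beta = 0.5, y = 1.678 + 0.5*(1.678 - 1.2922) = 1.8709
  grad(y) = -1.7744, v = y - alpha*grad = 2.0613
  prox(v) = soft_thresh(2.0613, 0.2736) = 1.7877
f(x_3) = 3*1.7877^2 - 13*1.7877 + 2.55*|1.7877| = -9.0938


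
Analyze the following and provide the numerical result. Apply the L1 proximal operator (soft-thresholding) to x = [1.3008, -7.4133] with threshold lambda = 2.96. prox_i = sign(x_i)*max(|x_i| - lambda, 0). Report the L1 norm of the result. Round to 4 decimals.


Soft-thresholding with lambda = 2.96:
prox(1.3008) = sign(1.3008)*max(|1.3008| - 2.96, 0) = 0.0
prox(-7.4133) = sign(-7.4133)*max(|-7.4133| - 2.96, 0) = -4.4533
prox(x) = [0.0, -4.4533]
||prox(x)||_1 = 0.0 + 4.4533 = 4.4533


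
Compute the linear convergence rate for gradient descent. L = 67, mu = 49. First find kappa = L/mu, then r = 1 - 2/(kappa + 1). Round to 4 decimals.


Step 1: Compute the condition number.
kappa = L/mu = 67/49 = 1.3673
Step 2: Compute the convergence rate.
r = 1 - 2/(kappa + 1) = 1 - 2*mu/(L + mu) = (L - mu)/(L + mu) = 18/116 = 0.1552


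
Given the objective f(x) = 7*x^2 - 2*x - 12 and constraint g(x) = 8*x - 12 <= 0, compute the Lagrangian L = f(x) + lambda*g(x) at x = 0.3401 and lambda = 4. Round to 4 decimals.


Step 1: Evaluate f(x).
f(0.3401) = 7*0.3401^2 - 2*0.3401 - 12 = -11.8705
Step 2: Evaluate g(x).
g(0.3401) = 8*0.3401 - 12 = -9.2792
Step 3: Compute Lagrangian.
L = -11.8705 + 4*-9.2792 = -48.9873


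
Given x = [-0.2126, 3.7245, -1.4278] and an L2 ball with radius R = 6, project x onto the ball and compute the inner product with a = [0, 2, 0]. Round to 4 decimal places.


Step 1: Compute ||x|| (intermediates to 6 decimals).
||x|| = sqrt((-0.2126)^2 + 3.7245^2 + (-1.4278)^2) = 3.99446
Step 2: Project.
Since ||x|| <= R, proj = x (no scaling needed).
proj(x) = [-0.2126, 3.7245, -1.4278]
Step 3: Dot product.
a^T * proj(x) = 0*(-0.2126) + 2*3.7245 + 0*(-1.4278) = 7.449


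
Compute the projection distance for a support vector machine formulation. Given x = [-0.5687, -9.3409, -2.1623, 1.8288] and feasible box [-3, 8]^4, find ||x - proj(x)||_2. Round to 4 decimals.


Project each component onto [-3, 8].
clip(-0.5687) = -0.5687, clip(-9.3409) = -3.0, clip(-2.1623) = -2.1623, clip(1.8288) = 1.8288
Projection = [-0.5687, -3.0, -2.1623, 1.8288]
Squared diffs: [0.0, 40.207, 0.0, 0.0]
Distance = sqrt(40.207) = 6.3409


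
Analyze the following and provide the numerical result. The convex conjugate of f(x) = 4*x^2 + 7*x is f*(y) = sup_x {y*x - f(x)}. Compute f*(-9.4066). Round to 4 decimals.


f*(y) = sup_x {y*x - a*x^2 - b*x} = sup_x {(y-b)*x - a*x^2}
FOC: (y - b) - 2a*x = 0 => x* = (y - b)/(2a)
x* = (-9.4066 - 7)/(2*4) = -2.0508
f*(-9.4066) = (y-b)^2/(4a) = (-9.4066 - 7)^2/(4*4)
= 269.1765/16 = 16.8235


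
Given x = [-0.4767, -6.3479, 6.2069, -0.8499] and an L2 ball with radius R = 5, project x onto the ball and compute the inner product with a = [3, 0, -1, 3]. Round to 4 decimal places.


Step 1: Compute ||x|| (intermediates to 6 decimals).
||x|| = sqrt((-0.4767)^2 + (-6.3479)^2 + 6.2069^2 + (-0.8499)^2) = 8.931462
Step 2: Project.
Since ||x|| > R, scale = R/||x|| = 5/8.931462 = 0.559819, proj(x) = scale * x
proj(x) = [-0.266866, -3.553675, 3.474741, -0.47579]
Step 3: Dot product.
a^T * proj(x) = 3*(-0.266866) + 0*(-3.553675) - 1*3.474741 + 3*(-0.47579) = -5.7027


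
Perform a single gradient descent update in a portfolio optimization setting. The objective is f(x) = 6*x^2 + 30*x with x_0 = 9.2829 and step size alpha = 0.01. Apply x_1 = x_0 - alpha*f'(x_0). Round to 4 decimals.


We compute the gradient at x_0 and apply the update.
f'(x) = 12*x + 30
f'(9.2829) = 12*9.2829 + 30 = 141.3948
x_1 = 9.2829 - 0.01*141.3948 = 7.869


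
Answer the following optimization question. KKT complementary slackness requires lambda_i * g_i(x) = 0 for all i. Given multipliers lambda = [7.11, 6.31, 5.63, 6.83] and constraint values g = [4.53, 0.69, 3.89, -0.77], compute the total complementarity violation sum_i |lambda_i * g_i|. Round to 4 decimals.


KKT complementary slackness check:
lambda_1 * g_1 = 7.11 * 4.53 = 32.2083
lambda_2 * g_2 = 6.31 * 0.69 = 4.3539
lambda_3 * g_3 = 5.63 * 3.89 = 21.9007
lambda_4 * g_4 = 6.83 * -0.77 = -5.2591
Total violation = 32.2083 + 4.3539 + 21.9007 + 5.2591 = 63.722
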